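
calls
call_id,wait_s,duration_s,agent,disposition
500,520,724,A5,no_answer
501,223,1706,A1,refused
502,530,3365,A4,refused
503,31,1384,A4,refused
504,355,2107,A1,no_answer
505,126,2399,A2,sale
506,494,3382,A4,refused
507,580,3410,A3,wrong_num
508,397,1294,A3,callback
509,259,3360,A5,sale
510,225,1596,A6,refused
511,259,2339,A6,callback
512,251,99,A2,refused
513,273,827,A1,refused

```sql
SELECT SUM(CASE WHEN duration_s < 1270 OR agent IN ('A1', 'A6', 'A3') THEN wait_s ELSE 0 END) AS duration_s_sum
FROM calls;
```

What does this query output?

3083

call_id=500: ✓ → 520
call_id=501: ✓ → 223
call_id=502: ✗
call_id=503: ✗
call_id=504: ✓ → 355
call_id=505: ✗
call_id=506: ✗
call_id=507: ✓ → 580
call_id=508: ✓ → 397
call_id=509: ✗
call_id=510: ✓ → 225
call_id=511: ✓ → 259
call_id=512: ✓ → 251
call_id=513: ✓ → 273
duration_s_sum = 520 + 223 + 355 + 580 + 397 + 225 + 259 + 251 + 273 = 3083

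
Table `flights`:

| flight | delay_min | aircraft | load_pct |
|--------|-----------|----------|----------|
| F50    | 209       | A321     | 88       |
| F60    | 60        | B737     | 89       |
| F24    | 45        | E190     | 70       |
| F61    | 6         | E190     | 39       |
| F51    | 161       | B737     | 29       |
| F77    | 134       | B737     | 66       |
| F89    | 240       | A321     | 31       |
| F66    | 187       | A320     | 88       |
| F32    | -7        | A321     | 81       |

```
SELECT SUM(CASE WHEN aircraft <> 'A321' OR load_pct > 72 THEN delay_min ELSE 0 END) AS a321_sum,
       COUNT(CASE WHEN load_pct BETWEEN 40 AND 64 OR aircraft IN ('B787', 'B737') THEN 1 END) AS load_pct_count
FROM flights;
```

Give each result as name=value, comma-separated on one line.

[a321_sum: aircraft <> 'A321' OR load_pct > 72]
flight=F50: ✓ → 209
flight=F60: ✓ → 60
flight=F24: ✓ → 45
flight=F61: ✓ → 6
flight=F51: ✓ → 161
flight=F77: ✓ → 134
flight=F89: ✗
flight=F66: ✓ → 187
flight=F32: ✓ → -7
a321_sum = 209 + 60 + 45 + 6 + 161 + 134 + 187 + -7 = 795
—
[load_pct_count: load_pct BETWEEN 40 AND 64 OR aircraft IN ('B787', 'B737')]
flight=F50: ✗
flight=F60: ✓ → 1
flight=F24: ✗
flight=F61: ✗
flight=F51: ✓ → 1
flight=F77: ✓ → 1
flight=F89: ✗
flight=F66: ✗
flight=F32: ✗
load_pct_count = COUNT(1, 1, 1) = 3

a321_sum=795, load_pct_count=3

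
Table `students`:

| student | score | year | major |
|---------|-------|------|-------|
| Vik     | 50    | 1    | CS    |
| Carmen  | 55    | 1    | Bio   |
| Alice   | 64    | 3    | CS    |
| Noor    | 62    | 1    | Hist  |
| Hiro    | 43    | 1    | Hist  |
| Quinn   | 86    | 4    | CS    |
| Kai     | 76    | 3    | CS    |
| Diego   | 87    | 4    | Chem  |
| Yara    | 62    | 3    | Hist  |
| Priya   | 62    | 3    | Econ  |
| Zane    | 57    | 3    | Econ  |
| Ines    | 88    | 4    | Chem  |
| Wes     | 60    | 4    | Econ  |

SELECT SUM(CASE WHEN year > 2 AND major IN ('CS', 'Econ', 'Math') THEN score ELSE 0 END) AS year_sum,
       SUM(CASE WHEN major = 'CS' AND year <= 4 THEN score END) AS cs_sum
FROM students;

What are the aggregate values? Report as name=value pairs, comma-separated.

[year_sum: year > 2 AND major IN ('CS', 'Econ', 'Math')]
student=Vik: ✗
student=Carmen: ✗
student=Alice: ✓ → 64
student=Noor: ✗
student=Hiro: ✗
student=Quinn: ✓ → 86
student=Kai: ✓ → 76
student=Diego: ✗
student=Yara: ✗
student=Priya: ✓ → 62
student=Zane: ✓ → 57
student=Ines: ✗
student=Wes: ✓ → 60
year_sum = 64 + 86 + 76 + 62 + 57 + 60 = 405
—
[cs_sum: major = 'CS' AND year <= 4]
student=Vik: ✓ → 50
student=Carmen: ✗
student=Alice: ✓ → 64
student=Noor: ✗
student=Hiro: ✗
student=Quinn: ✓ → 86
student=Kai: ✓ → 76
student=Diego: ✗
student=Yara: ✗
student=Priya: ✗
student=Zane: ✗
student=Ines: ✗
student=Wes: ✗
cs_sum = 50 + 64 + 86 + 76 = 276

year_sum=405, cs_sum=276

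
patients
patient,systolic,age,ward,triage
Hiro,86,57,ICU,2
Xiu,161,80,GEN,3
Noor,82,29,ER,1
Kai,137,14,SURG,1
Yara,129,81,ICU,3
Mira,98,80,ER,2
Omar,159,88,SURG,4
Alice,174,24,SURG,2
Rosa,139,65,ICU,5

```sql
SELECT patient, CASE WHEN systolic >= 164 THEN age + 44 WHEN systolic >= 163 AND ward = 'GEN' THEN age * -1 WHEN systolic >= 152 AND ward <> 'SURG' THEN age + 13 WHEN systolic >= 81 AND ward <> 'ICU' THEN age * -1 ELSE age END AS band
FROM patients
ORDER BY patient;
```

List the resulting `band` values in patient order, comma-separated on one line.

68, 57, -14, -80, -29, -88, 65, 93, 81

patient=Alice: systolic >= 164 → 68
patient=Hiro: ELSE → 57
patient=Kai: systolic >= 81 AND ward <> 'ICU' → -14
patient=Mira: systolic >= 81 AND ward <> 'ICU' → -80
patient=Noor: systolic >= 81 AND ward <> 'ICU' → -29
patient=Omar: systolic >= 81 AND ward <> 'ICU' → -88
patient=Rosa: ELSE → 65
patient=Xiu: systolic >= 152 AND ward <> 'SURG' → 93
patient=Yara: ELSE → 81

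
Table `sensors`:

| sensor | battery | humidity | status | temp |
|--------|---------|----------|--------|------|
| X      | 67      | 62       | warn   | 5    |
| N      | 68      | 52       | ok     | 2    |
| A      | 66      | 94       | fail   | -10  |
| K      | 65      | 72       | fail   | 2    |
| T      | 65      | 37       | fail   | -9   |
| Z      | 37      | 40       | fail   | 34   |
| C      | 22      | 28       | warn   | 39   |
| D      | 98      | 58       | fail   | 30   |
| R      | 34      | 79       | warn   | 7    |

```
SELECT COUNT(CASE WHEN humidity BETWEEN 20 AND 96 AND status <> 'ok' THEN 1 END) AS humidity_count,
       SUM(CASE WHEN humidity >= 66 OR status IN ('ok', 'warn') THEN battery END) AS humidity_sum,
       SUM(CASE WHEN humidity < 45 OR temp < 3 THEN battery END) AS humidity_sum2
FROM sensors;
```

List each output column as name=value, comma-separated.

[humidity_count: humidity BETWEEN 20 AND 96 AND status <> 'ok']
sensor=X: ✓ → 1
sensor=N: ✗
sensor=A: ✓ → 1
sensor=K: ✓ → 1
sensor=T: ✓ → 1
sensor=Z: ✓ → 1
sensor=C: ✓ → 1
sensor=D: ✓ → 1
sensor=R: ✓ → 1
humidity_count = COUNT(1, 1, 1, 1, 1, 1, 1, 1) = 8
—
[humidity_sum: humidity >= 66 OR status IN ('ok', 'warn')]
sensor=X: ✓ → 67
sensor=N: ✓ → 68
sensor=A: ✓ → 66
sensor=K: ✓ → 65
sensor=T: ✗
sensor=Z: ✗
sensor=C: ✓ → 22
sensor=D: ✗
sensor=R: ✓ → 34
humidity_sum = 67 + 68 + 66 + 65 + 22 + 34 = 322
—
[humidity_sum2: humidity < 45 OR temp < 3]
sensor=X: ✗
sensor=N: ✓ → 68
sensor=A: ✓ → 66
sensor=K: ✓ → 65
sensor=T: ✓ → 65
sensor=Z: ✓ → 37
sensor=C: ✓ → 22
sensor=D: ✗
sensor=R: ✗
humidity_sum2 = 68 + 66 + 65 + 65 + 37 + 22 = 323

humidity_count=8, humidity_sum=322, humidity_sum2=323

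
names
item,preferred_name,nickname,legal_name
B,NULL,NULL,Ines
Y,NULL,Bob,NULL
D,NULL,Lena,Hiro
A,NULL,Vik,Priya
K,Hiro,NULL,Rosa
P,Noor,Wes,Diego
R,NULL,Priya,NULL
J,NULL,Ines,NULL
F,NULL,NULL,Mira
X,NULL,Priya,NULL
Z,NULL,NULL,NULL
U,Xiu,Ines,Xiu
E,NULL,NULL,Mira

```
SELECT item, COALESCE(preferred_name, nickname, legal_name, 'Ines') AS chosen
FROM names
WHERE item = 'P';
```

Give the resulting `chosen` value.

Noor

item = P: preferred_name=Noor, nickname=Wes, legal_name=Diego.
preferred_name=Noor → Noor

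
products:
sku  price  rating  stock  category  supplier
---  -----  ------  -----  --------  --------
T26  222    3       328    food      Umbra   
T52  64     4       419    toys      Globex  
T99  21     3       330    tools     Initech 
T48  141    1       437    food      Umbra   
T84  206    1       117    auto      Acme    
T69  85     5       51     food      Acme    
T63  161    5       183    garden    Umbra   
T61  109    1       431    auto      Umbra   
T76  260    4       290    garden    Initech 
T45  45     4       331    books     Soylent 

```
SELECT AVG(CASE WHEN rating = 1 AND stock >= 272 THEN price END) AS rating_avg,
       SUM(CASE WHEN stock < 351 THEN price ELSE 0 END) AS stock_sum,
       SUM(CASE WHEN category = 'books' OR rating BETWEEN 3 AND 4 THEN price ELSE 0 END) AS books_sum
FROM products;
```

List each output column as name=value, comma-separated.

[rating_avg: rating = 1 AND stock >= 272]
sku=T26: ✗
sku=T52: ✗
sku=T99: ✗
sku=T48: ✓ → 141
sku=T84: ✗
sku=T69: ✗
sku=T63: ✗
sku=T61: ✓ → 109
sku=T76: ✗
sku=T45: ✗
rating_avg = (141 + 109) / 2 = 125
—
[stock_sum: stock < 351]
sku=T26: ✓ → 222
sku=T52: ✗
sku=T99: ✓ → 21
sku=T48: ✗
sku=T84: ✓ → 206
sku=T69: ✓ → 85
sku=T63: ✓ → 161
sku=T61: ✗
sku=T76: ✓ → 260
sku=T45: ✓ → 45
stock_sum = 222 + 21 + 206 + 85 + 161 + 260 + 45 = 1000
—
[books_sum: category = 'books' OR rating BETWEEN 3 AND 4]
sku=T26: ✓ → 222
sku=T52: ✓ → 64
sku=T99: ✓ → 21
sku=T48: ✗
sku=T84: ✗
sku=T69: ✗
sku=T63: ✗
sku=T61: ✗
sku=T76: ✓ → 260
sku=T45: ✓ → 45
books_sum = 222 + 64 + 21 + 260 + 45 = 612

rating_avg=125, stock_sum=1000, books_sum=612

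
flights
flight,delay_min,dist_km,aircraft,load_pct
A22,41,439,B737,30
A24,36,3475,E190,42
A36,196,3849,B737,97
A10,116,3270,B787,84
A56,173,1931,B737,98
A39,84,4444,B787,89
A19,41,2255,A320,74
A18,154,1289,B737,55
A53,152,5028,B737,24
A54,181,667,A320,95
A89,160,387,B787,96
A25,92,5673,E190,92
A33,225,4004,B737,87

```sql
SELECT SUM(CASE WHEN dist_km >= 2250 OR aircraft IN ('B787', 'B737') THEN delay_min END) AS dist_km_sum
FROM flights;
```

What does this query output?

1470

flight=A22: ✓ → 41
flight=A24: ✓ → 36
flight=A36: ✓ → 196
flight=A10: ✓ → 116
flight=A56: ✓ → 173
flight=A39: ✓ → 84
flight=A19: ✓ → 41
flight=A18: ✓ → 154
flight=A53: ✓ → 152
flight=A54: ✗
flight=A89: ✓ → 160
flight=A25: ✓ → 92
flight=A33: ✓ → 225
dist_km_sum = 41 + 36 + 196 + 116 + 173 + 84 + 41 + 154 + 152 + 160 + 92 + 225 = 1470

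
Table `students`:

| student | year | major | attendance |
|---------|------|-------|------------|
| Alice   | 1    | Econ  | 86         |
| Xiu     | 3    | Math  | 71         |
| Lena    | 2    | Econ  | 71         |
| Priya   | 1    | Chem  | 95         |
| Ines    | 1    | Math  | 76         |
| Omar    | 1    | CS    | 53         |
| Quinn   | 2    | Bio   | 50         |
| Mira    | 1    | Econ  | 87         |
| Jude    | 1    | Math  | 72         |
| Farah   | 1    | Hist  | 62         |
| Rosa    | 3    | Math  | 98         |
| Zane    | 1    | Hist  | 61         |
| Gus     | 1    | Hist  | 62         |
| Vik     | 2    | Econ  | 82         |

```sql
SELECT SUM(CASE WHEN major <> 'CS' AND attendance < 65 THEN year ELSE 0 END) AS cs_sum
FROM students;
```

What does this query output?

student=Alice: ✗
student=Xiu: ✗
student=Lena: ✗
student=Priya: ✗
student=Ines: ✗
student=Omar: ✗
student=Quinn: ✓ → 2
student=Mira: ✗
student=Jude: ✗
student=Farah: ✓ → 1
student=Rosa: ✗
student=Zane: ✓ → 1
student=Gus: ✓ → 1
student=Vik: ✗
cs_sum = 2 + 1 + 1 + 1 = 5

5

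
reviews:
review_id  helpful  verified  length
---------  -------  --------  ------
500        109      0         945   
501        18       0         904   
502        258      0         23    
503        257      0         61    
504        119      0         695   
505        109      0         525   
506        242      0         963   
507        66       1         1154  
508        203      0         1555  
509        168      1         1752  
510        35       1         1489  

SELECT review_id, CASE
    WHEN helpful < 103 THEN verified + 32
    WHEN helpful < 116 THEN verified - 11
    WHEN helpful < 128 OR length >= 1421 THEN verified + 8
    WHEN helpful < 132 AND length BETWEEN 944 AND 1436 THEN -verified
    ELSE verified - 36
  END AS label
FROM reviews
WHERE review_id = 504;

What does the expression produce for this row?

review_id = 504: helpful=119, verified=0, length=695.
helpful < 103 → false
helpful < 116 → false
helpful < 128 OR length >= 1421 → true → 8

8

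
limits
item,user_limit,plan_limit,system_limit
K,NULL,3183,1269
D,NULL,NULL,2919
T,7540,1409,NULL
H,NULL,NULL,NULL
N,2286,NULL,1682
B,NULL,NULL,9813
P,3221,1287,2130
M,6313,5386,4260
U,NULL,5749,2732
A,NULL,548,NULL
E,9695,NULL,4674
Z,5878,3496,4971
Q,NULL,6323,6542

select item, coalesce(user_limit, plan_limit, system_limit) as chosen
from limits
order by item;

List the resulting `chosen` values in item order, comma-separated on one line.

548, 9813, 2919, 9695, NULL, 3183, 6313, 2286, 3221, 6323, 7540, 5749, 5878

item=A: user_limit=NULL, plan_limit=548 → 548
item=B: user_limit=NULL, plan_limit=NULL, system_limit=9813 → 9813
item=D: user_limit=NULL, plan_limit=NULL, system_limit=2919 → 2919
item=E: user_limit=9695 → 9695
item=H: user_limit=NULL, plan_limit=NULL, system_limit=NULL (all NULL) → NULL
item=K: user_limit=NULL, plan_limit=3183 → 3183
item=M: user_limit=6313 → 6313
item=N: user_limit=2286 → 2286
item=P: user_limit=3221 → 3221
item=Q: user_limit=NULL, plan_limit=6323 → 6323
item=T: user_limit=7540 → 7540
item=U: user_limit=NULL, plan_limit=5749 → 5749
item=Z: user_limit=5878 → 5878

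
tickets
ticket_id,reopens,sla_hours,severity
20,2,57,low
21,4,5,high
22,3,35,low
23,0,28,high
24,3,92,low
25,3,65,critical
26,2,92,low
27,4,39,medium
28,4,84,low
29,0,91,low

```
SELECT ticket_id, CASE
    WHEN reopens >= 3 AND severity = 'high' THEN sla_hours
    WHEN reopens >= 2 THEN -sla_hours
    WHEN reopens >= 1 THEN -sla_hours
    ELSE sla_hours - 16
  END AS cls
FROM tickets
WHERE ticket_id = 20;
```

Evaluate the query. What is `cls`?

ticket_id = 20: reopens=2, sla_hours=57, severity=low.
reopens >= 3 AND severity = 'high' → false
reopens >= 2 → true → -57

-57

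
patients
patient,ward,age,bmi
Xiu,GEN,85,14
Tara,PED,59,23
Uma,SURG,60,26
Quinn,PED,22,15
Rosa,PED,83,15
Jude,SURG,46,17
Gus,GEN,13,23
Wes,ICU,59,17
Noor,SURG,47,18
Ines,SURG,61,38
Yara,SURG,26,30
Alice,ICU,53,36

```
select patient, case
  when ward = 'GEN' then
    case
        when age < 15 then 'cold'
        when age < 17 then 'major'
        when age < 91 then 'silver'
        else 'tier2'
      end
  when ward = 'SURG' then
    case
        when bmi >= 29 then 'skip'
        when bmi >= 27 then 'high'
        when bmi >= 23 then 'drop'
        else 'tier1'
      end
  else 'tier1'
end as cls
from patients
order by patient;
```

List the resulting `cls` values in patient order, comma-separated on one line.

patient=Alice: ward='ICU' → outer ELSE → tier1
patient=Gus: ward='GEN' → inner[age < 15] → cold
patient=Ines: ward='SURG' → inner[bmi >= 29] → skip
patient=Jude: ward='SURG' → inner[ELSE] → tier1
patient=Noor: ward='SURG' → inner[ELSE] → tier1
patient=Quinn: ward='PED' → outer ELSE → tier1
patient=Rosa: ward='PED' → outer ELSE → tier1
patient=Tara: ward='PED' → outer ELSE → tier1
patient=Uma: ward='SURG' → inner[bmi >= 23] → drop
patient=Wes: ward='ICU' → outer ELSE → tier1
patient=Xiu: ward='GEN' → inner[age < 91] → silver
patient=Yara: ward='SURG' → inner[bmi >= 29] → skip

tier1, cold, skip, tier1, tier1, tier1, tier1, tier1, drop, tier1, silver, skip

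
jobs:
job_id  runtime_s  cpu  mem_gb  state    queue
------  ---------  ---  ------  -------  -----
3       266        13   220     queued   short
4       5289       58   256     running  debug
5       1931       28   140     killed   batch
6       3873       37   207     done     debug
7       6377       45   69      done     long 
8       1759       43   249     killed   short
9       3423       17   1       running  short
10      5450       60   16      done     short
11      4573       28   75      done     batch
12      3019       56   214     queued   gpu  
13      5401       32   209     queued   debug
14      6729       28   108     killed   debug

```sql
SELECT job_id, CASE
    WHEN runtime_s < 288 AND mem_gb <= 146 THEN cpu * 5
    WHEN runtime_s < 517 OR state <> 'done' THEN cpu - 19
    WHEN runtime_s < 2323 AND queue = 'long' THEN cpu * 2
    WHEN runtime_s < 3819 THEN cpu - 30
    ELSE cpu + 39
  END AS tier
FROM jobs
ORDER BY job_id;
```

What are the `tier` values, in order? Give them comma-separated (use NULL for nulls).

-6, 39, 9, 76, 84, 24, -2, 99, 67, 37, 13, 9

job_id=3: runtime_s < 517 OR state <> 'done' → -6
job_id=4: runtime_s < 517 OR state <> 'done' → 39
job_id=5: runtime_s < 517 OR state <> 'done' → 9
job_id=6: ELSE → 76
job_id=7: ELSE → 84
job_id=8: runtime_s < 517 OR state <> 'done' → 24
job_id=9: runtime_s < 517 OR state <> 'done' → -2
job_id=10: ELSE → 99
job_id=11: ELSE → 67
job_id=12: runtime_s < 517 OR state <> 'done' → 37
job_id=13: runtime_s < 517 OR state <> 'done' → 13
job_id=14: runtime_s < 517 OR state <> 'done' → 9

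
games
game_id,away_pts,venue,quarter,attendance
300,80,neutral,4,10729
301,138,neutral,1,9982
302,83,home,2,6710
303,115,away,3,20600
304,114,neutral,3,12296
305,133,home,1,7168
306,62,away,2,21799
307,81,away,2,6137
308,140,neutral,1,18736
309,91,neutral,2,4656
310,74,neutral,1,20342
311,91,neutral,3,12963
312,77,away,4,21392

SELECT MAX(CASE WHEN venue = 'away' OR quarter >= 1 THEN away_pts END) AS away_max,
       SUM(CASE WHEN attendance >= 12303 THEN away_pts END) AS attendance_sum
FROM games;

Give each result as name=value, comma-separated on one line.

[away_max: venue = 'away' OR quarter >= 1]
game_id=300: ✓ → 80
game_id=301: ✓ → 138
game_id=302: ✓ → 83
game_id=303: ✓ → 115
game_id=304: ✓ → 114
game_id=305: ✓ → 133
game_id=306: ✓ → 62
game_id=307: ✓ → 81
game_id=308: ✓ → 140
game_id=309: ✓ → 91
game_id=310: ✓ → 74
game_id=311: ✓ → 91
game_id=312: ✓ → 77
away_max = MAX(80, 138, 83, 115, 114, 133, 62, 81, 140, 91, 74, 91, 77) = 140
—
[attendance_sum: attendance >= 12303]
game_id=300: ✗
game_id=301: ✗
game_id=302: ✗
game_id=303: ✓ → 115
game_id=304: ✗
game_id=305: ✗
game_id=306: ✓ → 62
game_id=307: ✗
game_id=308: ✓ → 140
game_id=309: ✗
game_id=310: ✓ → 74
game_id=311: ✓ → 91
game_id=312: ✓ → 77
attendance_sum = 115 + 62 + 140 + 74 + 91 + 77 = 559

away_max=140, attendance_sum=559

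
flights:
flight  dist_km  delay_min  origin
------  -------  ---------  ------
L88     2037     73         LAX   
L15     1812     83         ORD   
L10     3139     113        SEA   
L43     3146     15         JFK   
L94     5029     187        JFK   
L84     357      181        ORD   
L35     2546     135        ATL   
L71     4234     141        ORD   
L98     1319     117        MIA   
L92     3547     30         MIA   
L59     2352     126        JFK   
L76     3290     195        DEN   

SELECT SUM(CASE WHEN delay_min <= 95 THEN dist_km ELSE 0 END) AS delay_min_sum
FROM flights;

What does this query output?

flight=L88: ✓ → 2037
flight=L15: ✓ → 1812
flight=L10: ✗
flight=L43: ✓ → 3146
flight=L94: ✗
flight=L84: ✗
flight=L35: ✗
flight=L71: ✗
flight=L98: ✗
flight=L92: ✓ → 3547
flight=L59: ✗
flight=L76: ✗
delay_min_sum = 2037 + 1812 + 3146 + 3547 = 10542

10542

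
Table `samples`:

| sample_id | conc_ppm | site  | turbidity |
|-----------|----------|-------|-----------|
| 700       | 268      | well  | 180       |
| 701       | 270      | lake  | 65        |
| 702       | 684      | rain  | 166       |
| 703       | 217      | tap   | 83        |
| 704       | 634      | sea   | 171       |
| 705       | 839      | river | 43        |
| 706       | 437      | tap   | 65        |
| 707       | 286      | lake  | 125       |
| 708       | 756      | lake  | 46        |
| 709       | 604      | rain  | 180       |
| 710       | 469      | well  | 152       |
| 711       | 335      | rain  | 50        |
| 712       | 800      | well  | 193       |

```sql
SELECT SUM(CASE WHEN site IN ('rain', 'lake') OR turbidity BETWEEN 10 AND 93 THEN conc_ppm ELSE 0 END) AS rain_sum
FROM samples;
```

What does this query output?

sample_id=700: ✗
sample_id=701: ✓ → 270
sample_id=702: ✓ → 684
sample_id=703: ✓ → 217
sample_id=704: ✗
sample_id=705: ✓ → 839
sample_id=706: ✓ → 437
sample_id=707: ✓ → 286
sample_id=708: ✓ → 756
sample_id=709: ✓ → 604
sample_id=710: ✗
sample_id=711: ✓ → 335
sample_id=712: ✗
rain_sum = 270 + 684 + 217 + 839 + 437 + 286 + 756 + 604 + 335 = 4428

4428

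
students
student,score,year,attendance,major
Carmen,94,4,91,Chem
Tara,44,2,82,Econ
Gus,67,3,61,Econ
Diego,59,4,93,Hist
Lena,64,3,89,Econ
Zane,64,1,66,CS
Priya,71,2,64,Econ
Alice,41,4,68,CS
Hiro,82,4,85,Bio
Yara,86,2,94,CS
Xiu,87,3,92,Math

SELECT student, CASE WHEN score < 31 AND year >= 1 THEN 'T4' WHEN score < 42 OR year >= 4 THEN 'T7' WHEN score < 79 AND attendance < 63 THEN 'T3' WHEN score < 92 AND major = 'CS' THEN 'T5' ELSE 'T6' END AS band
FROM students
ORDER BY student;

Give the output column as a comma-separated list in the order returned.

student=Alice: score < 42 OR year >= 4 → T7
student=Carmen: score < 42 OR year >= 4 → T7
student=Diego: score < 42 OR year >= 4 → T7
student=Gus: score < 79 AND attendance < 63 → T3
student=Hiro: score < 42 OR year >= 4 → T7
student=Lena: ELSE → T6
student=Priya: ELSE → T6
student=Tara: ELSE → T6
student=Xiu: ELSE → T6
student=Yara: score < 92 AND major = 'CS' → T5
student=Zane: score < 92 AND major = 'CS' → T5

T7, T7, T7, T3, T7, T6, T6, T6, T6, T5, T5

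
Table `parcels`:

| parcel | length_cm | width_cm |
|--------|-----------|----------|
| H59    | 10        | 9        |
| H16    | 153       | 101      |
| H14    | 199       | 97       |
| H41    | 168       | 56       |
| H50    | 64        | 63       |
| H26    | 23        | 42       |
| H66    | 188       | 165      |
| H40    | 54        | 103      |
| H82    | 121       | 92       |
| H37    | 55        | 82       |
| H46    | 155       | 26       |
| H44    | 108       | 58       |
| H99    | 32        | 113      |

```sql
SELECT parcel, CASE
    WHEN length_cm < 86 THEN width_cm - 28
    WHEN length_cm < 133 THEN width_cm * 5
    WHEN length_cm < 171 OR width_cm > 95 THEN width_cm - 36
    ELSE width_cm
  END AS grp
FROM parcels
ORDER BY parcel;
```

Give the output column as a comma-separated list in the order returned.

parcel=H14: length_cm < 171 OR width_cm > 95 → 61
parcel=H16: length_cm < 171 OR width_cm > 95 → 65
parcel=H26: length_cm < 86 → 14
parcel=H37: length_cm < 86 → 54
parcel=H40: length_cm < 86 → 75
parcel=H41: length_cm < 171 OR width_cm > 95 → 20
parcel=H44: length_cm < 133 → 290
parcel=H46: length_cm < 171 OR width_cm > 95 → -10
parcel=H50: length_cm < 86 → 35
parcel=H59: length_cm < 86 → -19
parcel=H66: length_cm < 171 OR width_cm > 95 → 129
parcel=H82: length_cm < 133 → 460
parcel=H99: length_cm < 86 → 85

61, 65, 14, 54, 75, 20, 290, -10, 35, -19, 129, 460, 85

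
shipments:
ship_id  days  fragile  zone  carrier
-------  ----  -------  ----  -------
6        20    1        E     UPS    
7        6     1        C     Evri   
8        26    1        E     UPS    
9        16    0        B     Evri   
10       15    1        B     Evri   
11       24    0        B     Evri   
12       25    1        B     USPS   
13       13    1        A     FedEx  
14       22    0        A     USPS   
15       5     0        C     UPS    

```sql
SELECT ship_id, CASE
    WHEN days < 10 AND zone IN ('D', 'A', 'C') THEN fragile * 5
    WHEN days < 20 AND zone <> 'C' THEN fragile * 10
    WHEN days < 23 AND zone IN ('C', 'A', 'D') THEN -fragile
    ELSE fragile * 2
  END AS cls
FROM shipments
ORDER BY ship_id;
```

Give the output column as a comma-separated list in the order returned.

2, 5, 2, 0, 10, 0, 2, 10, 0, 0

ship_id=6: ELSE → 2
ship_id=7: days < 10 AND zone IN ('D', 'A', 'C') → 5
ship_id=8: ELSE → 2
ship_id=9: days < 20 AND zone <> 'C' → 0
ship_id=10: days < 20 AND zone <> 'C' → 10
ship_id=11: ELSE → 0
ship_id=12: ELSE → 2
ship_id=13: days < 20 AND zone <> 'C' → 10
ship_id=14: days < 23 AND zone IN ('C', 'A', 'D') → 0
ship_id=15: days < 10 AND zone IN ('D', 'A', 'C') → 0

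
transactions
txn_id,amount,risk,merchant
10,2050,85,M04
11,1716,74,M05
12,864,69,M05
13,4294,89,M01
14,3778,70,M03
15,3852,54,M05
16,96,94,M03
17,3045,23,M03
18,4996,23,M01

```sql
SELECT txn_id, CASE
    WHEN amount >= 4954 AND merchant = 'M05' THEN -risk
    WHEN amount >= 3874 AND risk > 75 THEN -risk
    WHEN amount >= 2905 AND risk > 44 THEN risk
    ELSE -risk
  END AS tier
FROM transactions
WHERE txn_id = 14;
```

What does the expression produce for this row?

70

txn_id = 14: amount=3778, risk=70, merchant=M03.
amount >= 4954 AND merchant = 'M05' → false
amount >= 3874 AND risk > 75 → false
amount >= 2905 AND risk > 44 → true → 70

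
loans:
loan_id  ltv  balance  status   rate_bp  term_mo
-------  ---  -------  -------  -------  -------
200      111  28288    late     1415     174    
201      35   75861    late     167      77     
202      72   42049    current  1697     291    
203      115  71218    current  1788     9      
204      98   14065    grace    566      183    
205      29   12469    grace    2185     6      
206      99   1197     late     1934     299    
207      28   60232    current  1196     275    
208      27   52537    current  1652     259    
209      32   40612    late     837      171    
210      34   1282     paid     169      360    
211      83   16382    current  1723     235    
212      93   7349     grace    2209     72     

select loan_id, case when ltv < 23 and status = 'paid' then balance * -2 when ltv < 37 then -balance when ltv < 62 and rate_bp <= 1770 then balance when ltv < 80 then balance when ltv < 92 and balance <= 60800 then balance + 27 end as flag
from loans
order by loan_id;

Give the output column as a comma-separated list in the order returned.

loan_id=200: (no match → NULL) → NULL
loan_id=201: ltv < 37 → -75861
loan_id=202: ltv < 80 → 42049
loan_id=203: (no match → NULL) → NULL
loan_id=204: (no match → NULL) → NULL
loan_id=205: ltv < 37 → -12469
loan_id=206: (no match → NULL) → NULL
loan_id=207: ltv < 37 → -60232
loan_id=208: ltv < 37 → -52537
loan_id=209: ltv < 37 → -40612
loan_id=210: ltv < 37 → -1282
loan_id=211: ltv < 92 and balance <= 60800 → 16409
loan_id=212: (no match → NULL) → NULL

NULL, -75861, 42049, NULL, NULL, -12469, NULL, -60232, -52537, -40612, -1282, 16409, NULL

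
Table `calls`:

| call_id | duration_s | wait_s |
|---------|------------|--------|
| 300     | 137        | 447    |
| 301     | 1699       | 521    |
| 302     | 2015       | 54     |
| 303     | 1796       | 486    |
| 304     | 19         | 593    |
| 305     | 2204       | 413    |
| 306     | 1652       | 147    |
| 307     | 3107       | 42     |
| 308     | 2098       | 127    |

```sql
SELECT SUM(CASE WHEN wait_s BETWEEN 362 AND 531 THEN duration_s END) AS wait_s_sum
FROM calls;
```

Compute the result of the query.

5836

call_id=300: ✓ → 137
call_id=301: ✓ → 1699
call_id=302: ✗
call_id=303: ✓ → 1796
call_id=304: ✗
call_id=305: ✓ → 2204
call_id=306: ✗
call_id=307: ✗
call_id=308: ✗
wait_s_sum = 137 + 1699 + 1796 + 2204 = 5836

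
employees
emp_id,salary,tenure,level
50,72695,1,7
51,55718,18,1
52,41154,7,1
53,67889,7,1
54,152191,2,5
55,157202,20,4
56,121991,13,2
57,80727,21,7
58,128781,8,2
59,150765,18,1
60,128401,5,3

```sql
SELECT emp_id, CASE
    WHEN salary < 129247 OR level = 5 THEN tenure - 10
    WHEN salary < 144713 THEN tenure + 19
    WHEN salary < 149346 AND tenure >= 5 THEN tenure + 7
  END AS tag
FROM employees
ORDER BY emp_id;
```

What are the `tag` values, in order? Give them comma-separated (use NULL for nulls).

emp_id=50: salary < 129247 OR level = 5 → -9
emp_id=51: salary < 129247 OR level = 5 → 8
emp_id=52: salary < 129247 OR level = 5 → -3
emp_id=53: salary < 129247 OR level = 5 → -3
emp_id=54: salary < 129247 OR level = 5 → -8
emp_id=55: (no match → NULL) → NULL
emp_id=56: salary < 129247 OR level = 5 → 3
emp_id=57: salary < 129247 OR level = 5 → 11
emp_id=58: salary < 129247 OR level = 5 → -2
emp_id=59: (no match → NULL) → NULL
emp_id=60: salary < 129247 OR level = 5 → -5

-9, 8, -3, -3, -8, NULL, 3, 11, -2, NULL, -5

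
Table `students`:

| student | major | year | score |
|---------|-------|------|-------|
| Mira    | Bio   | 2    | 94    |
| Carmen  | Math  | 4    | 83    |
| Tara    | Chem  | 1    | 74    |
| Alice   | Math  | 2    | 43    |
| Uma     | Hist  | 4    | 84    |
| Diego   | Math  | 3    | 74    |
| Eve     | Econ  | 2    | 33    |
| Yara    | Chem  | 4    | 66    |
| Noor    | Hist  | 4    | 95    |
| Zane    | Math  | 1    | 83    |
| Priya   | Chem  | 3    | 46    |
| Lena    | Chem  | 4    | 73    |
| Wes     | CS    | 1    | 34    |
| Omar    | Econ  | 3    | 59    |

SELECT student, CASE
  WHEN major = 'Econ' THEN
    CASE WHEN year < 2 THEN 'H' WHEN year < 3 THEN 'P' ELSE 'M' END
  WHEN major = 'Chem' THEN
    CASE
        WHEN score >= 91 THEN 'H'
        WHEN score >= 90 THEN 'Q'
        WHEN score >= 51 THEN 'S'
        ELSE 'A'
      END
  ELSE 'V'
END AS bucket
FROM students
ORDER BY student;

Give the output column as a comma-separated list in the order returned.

V, V, V, P, S, V, V, M, A, S, V, V, S, V

student=Alice: major='Math' → outer ELSE → V
student=Carmen: major='Math' → outer ELSE → V
student=Diego: major='Math' → outer ELSE → V
student=Eve: major='Econ' → inner[year < 3] → P
student=Lena: major='Chem' → inner[score >= 51] → S
student=Mira: major='Bio' → outer ELSE → V
student=Noor: major='Hist' → outer ELSE → V
student=Omar: major='Econ' → inner[ELSE] → M
student=Priya: major='Chem' → inner[ELSE] → A
student=Tara: major='Chem' → inner[score >= 51] → S
student=Uma: major='Hist' → outer ELSE → V
student=Wes: major='CS' → outer ELSE → V
student=Yara: major='Chem' → inner[score >= 51] → S
student=Zane: major='Math' → outer ELSE → V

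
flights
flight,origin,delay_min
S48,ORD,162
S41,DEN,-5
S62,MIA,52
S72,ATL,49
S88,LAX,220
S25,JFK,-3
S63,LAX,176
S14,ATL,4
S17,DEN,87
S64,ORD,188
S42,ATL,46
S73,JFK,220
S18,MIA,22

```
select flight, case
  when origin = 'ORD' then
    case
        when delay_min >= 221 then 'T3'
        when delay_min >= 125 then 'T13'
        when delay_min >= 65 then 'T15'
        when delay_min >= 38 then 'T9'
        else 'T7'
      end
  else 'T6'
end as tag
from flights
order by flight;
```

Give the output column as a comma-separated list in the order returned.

flight=S14: origin='ATL' → outer ELSE → T6
flight=S17: origin='DEN' → outer ELSE → T6
flight=S18: origin='MIA' → outer ELSE → T6
flight=S25: origin='JFK' → outer ELSE → T6
flight=S41: origin='DEN' → outer ELSE → T6
flight=S42: origin='ATL' → outer ELSE → T6
flight=S48: origin='ORD' → inner[delay_min >= 125] → T13
flight=S62: origin='MIA' → outer ELSE → T6
flight=S63: origin='LAX' → outer ELSE → T6
flight=S64: origin='ORD' → inner[delay_min >= 125] → T13
flight=S72: origin='ATL' → outer ELSE → T6
flight=S73: origin='JFK' → outer ELSE → T6
flight=S88: origin='LAX' → outer ELSE → T6

T6, T6, T6, T6, T6, T6, T13, T6, T6, T13, T6, T6, T6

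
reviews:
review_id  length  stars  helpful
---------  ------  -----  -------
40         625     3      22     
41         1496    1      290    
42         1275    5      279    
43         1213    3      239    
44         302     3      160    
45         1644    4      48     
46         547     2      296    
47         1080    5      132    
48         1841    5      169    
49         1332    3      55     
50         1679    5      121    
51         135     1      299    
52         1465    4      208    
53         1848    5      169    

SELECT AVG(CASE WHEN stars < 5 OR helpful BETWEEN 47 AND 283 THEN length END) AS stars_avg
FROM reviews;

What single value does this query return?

review_id=40: ✓ → 625
review_id=41: ✓ → 1496
review_id=42: ✓ → 1275
review_id=43: ✓ → 1213
review_id=44: ✓ → 302
review_id=45: ✓ → 1644
review_id=46: ✓ → 547
review_id=47: ✓ → 1080
review_id=48: ✓ → 1841
review_id=49: ✓ → 1332
review_id=50: ✓ → 1679
review_id=51: ✓ → 135
review_id=52: ✓ → 1465
review_id=53: ✓ → 1848
stars_avg = (625 + 1496 + 1275 + 1213 + 302 + 1644 + 547 + 1080 + 1841 + 1332 + 1679 + 135 + 1465 + 1848) / 14 = 1177.2857142857

1177.2857142857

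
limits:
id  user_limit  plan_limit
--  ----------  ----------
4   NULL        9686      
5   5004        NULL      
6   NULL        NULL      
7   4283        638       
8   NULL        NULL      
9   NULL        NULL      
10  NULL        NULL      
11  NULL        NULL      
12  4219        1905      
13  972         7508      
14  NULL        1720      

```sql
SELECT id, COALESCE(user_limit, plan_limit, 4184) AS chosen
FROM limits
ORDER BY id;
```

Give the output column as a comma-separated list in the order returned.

id=4: user_limit=NULL, plan_limit=9686 → 9686
id=5: user_limit=5004 → 5004
id=6: user_limit=NULL, plan_limit=NULL, → literal 4184 → 4184
id=7: user_limit=4283 → 4283
id=8: user_limit=NULL, plan_limit=NULL, → literal 4184 → 4184
id=9: user_limit=NULL, plan_limit=NULL, → literal 4184 → 4184
id=10: user_limit=NULL, plan_limit=NULL, → literal 4184 → 4184
id=11: user_limit=NULL, plan_limit=NULL, → literal 4184 → 4184
id=12: user_limit=4219 → 4219
id=13: user_limit=972 → 972
id=14: user_limit=NULL, plan_limit=1720 → 1720

9686, 5004, 4184, 4283, 4184, 4184, 4184, 4184, 4219, 972, 1720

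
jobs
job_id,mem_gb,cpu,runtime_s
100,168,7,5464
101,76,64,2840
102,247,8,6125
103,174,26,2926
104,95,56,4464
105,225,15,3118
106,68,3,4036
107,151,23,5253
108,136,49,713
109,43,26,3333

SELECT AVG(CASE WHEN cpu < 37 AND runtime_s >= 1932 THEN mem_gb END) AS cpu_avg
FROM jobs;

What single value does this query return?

153.7142857143

job_id=100: ✓ → 168
job_id=101: ✗
job_id=102: ✓ → 247
job_id=103: ✓ → 174
job_id=104: ✗
job_id=105: ✓ → 225
job_id=106: ✓ → 68
job_id=107: ✓ → 151
job_id=108: ✗
job_id=109: ✓ → 43
cpu_avg = (168 + 247 + 174 + 225 + 68 + 151 + 43) / 7 = 153.7142857143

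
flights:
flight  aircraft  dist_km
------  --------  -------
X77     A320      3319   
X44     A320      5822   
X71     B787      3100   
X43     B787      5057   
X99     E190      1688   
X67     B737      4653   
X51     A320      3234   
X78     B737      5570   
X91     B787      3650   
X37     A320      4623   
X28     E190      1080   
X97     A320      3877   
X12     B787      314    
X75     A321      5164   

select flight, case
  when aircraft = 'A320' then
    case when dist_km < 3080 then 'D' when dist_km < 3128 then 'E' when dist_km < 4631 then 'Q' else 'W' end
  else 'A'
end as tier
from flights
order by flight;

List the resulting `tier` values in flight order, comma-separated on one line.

flight=X12: aircraft='B787' → outer ELSE → A
flight=X28: aircraft='E190' → outer ELSE → A
flight=X37: aircraft='A320' → inner[dist_km < 4631] → Q
flight=X43: aircraft='B787' → outer ELSE → A
flight=X44: aircraft='A320' → inner[ELSE] → W
flight=X51: aircraft='A320' → inner[dist_km < 4631] → Q
flight=X67: aircraft='B737' → outer ELSE → A
flight=X71: aircraft='B787' → outer ELSE → A
flight=X75: aircraft='A321' → outer ELSE → A
flight=X77: aircraft='A320' → inner[dist_km < 4631] → Q
flight=X78: aircraft='B737' → outer ELSE → A
flight=X91: aircraft='B787' → outer ELSE → A
flight=X97: aircraft='A320' → inner[dist_km < 4631] → Q
flight=X99: aircraft='E190' → outer ELSE → A

A, A, Q, A, W, Q, A, A, A, Q, A, A, Q, A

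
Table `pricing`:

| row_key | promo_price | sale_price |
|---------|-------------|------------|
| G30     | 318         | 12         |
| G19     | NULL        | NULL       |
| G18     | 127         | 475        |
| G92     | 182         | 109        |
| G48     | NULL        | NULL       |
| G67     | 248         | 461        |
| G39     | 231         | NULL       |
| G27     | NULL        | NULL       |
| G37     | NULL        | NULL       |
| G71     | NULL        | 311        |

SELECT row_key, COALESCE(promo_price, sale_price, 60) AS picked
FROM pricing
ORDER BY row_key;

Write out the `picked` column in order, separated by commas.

row_key=G18: promo_price=127 → 127
row_key=G19: promo_price=NULL, sale_price=NULL, → literal 60 → 60
row_key=G27: promo_price=NULL, sale_price=NULL, → literal 60 → 60
row_key=G30: promo_price=318 → 318
row_key=G37: promo_price=NULL, sale_price=NULL, → literal 60 → 60
row_key=G39: promo_price=231 → 231
row_key=G48: promo_price=NULL, sale_price=NULL, → literal 60 → 60
row_key=G67: promo_price=248 → 248
row_key=G71: promo_price=NULL, sale_price=311 → 311
row_key=G92: promo_price=182 → 182

127, 60, 60, 318, 60, 231, 60, 248, 311, 182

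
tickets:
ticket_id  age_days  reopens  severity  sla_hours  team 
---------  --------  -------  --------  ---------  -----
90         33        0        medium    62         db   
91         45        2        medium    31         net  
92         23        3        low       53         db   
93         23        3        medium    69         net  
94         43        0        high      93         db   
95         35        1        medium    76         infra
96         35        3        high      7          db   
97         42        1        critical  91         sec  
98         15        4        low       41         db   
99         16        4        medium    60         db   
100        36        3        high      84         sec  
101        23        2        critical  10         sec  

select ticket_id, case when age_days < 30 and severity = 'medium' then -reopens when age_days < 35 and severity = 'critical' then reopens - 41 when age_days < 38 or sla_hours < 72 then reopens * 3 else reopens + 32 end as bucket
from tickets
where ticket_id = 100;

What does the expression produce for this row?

9

ticket_id = 100: age_days=36, reopens=3, severity=high, sla_hours=84, team=sec.
age_days < 30 and severity = 'medium' → false
age_days < 35 and severity = 'critical' → false
age_days < 38 or sla_hours < 72 → true → 9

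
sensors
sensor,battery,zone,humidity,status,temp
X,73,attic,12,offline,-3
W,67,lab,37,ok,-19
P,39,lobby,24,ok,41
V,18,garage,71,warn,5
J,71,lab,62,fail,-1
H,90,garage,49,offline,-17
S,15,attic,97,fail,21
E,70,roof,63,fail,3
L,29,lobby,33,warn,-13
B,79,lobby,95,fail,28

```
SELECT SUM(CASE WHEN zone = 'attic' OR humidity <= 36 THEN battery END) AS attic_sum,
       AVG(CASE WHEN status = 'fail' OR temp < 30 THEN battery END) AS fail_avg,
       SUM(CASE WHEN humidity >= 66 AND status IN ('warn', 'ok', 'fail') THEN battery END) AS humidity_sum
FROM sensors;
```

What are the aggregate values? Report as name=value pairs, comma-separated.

[attic_sum: zone = 'attic' OR humidity <= 36]
sensor=X: ✓ → 73
sensor=W: ✗
sensor=P: ✓ → 39
sensor=V: ✗
sensor=J: ✗
sensor=H: ✗
sensor=S: ✓ → 15
sensor=E: ✗
sensor=L: ✓ → 29
sensor=B: ✗
attic_sum = 73 + 39 + 15 + 29 = 156
—
[fail_avg: status = 'fail' OR temp < 30]
sensor=X: ✓ → 73
sensor=W: ✓ → 67
sensor=P: ✗
sensor=V: ✓ → 18
sensor=J: ✓ → 71
sensor=H: ✓ → 90
sensor=S: ✓ → 15
sensor=E: ✓ → 70
sensor=L: ✓ → 29
sensor=B: ✓ → 79
fail_avg = (73 + 67 + 18 + 71 + 90 + 15 + 70 + 29 + 79) / 9 = 56.8888888889
—
[humidity_sum: humidity >= 66 AND status IN ('warn', 'ok', 'fail')]
sensor=X: ✗
sensor=W: ✗
sensor=P: ✗
sensor=V: ✓ → 18
sensor=J: ✗
sensor=H: ✗
sensor=S: ✓ → 15
sensor=E: ✗
sensor=L: ✗
sensor=B: ✓ → 79
humidity_sum = 18 + 15 + 79 = 112

attic_sum=156, fail_avg=56.8888888889, humidity_sum=112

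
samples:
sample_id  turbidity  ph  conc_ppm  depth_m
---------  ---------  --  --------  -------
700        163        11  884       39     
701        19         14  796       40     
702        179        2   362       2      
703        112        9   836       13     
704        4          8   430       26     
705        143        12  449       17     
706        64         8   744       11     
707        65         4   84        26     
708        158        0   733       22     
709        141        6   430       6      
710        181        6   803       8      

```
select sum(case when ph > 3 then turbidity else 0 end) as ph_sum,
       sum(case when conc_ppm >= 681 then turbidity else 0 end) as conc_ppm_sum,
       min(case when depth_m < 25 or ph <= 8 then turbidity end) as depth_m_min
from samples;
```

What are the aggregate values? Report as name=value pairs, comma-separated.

ph_sum=892, conc_ppm_sum=697, depth_m_min=4

[ph_sum: ph > 3]
sample_id=700: ✓ → 163
sample_id=701: ✓ → 19
sample_id=702: ✗
sample_id=703: ✓ → 112
sample_id=704: ✓ → 4
sample_id=705: ✓ → 143
sample_id=706: ✓ → 64
sample_id=707: ✓ → 65
sample_id=708: ✗
sample_id=709: ✓ → 141
sample_id=710: ✓ → 181
ph_sum = 163 + 19 + 112 + 4 + 143 + 64 + 65 + 141 + 181 = 892
—
[conc_ppm_sum: conc_ppm >= 681]
sample_id=700: ✓ → 163
sample_id=701: ✓ → 19
sample_id=702: ✗
sample_id=703: ✓ → 112
sample_id=704: ✗
sample_id=705: ✗
sample_id=706: ✓ → 64
sample_id=707: ✗
sample_id=708: ✓ → 158
sample_id=709: ✗
sample_id=710: ✓ → 181
conc_ppm_sum = 163 + 19 + 112 + 64 + 158 + 181 = 697
—
[depth_m_min: depth_m < 25 or ph <= 8]
sample_id=700: ✗
sample_id=701: ✗
sample_id=702: ✓ → 179
sample_id=703: ✓ → 112
sample_id=704: ✓ → 4
sample_id=705: ✓ → 143
sample_id=706: ✓ → 64
sample_id=707: ✓ → 65
sample_id=708: ✓ → 158
sample_id=709: ✓ → 141
sample_id=710: ✓ → 181
depth_m_min = MIN(179, 112, 4, 143, 64, 65, 158, 141, 181) = 4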